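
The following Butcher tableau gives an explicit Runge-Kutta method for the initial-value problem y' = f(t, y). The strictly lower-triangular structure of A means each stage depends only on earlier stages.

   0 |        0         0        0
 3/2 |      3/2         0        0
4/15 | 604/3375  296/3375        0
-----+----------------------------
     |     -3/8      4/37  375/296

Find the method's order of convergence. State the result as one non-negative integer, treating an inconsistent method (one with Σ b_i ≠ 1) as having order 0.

b = (-3/8, 4/37, 375/296)
c = (0, 3/2, 4/15)
Ac = (0, 0, 148/1125)
Σ b_i: (-3/8)·1 + 4/37·1 + 375/296·1 = 1 ✓
b·c: 4/37·3/2 + 375/296·4/15 = 1/2 ✓
b·c²: 4/37·9/4 + 375/296·16/225 = 1/3 ✓
b·Ac: 375/296·148/1125 = 1/6 ✓; 3 stages ⇒ order 3.

3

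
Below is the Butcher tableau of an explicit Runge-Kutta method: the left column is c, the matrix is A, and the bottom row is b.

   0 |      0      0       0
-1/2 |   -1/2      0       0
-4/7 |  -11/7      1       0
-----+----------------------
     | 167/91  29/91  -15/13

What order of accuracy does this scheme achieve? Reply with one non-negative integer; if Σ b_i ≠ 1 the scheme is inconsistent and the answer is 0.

2

b = (167/91, 29/91, -15/13)
c = (0, -1/2, -4/7)
Ac = (0, 0, -1/2)
Σ b_i: 167/91·1 + 29/91·1 + (-15/13)·1 = 1 ✓
b·c: 29/91·(-1/2) + (-15/13)·(-4/7) = 1/2 ✓
b·c²: 29/91·1/4 + (-15/13)·16/49 = -757/2548 ≠ 1/3 ⇒ order 2.
b·Ac: (-15/13)·(-1/2) = 15/26 ≠ 1/6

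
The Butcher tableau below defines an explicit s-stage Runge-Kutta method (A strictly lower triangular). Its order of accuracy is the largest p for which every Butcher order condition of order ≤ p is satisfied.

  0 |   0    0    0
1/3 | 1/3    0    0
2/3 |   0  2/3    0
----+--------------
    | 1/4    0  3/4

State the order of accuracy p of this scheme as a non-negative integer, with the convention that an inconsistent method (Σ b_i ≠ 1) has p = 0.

3

b = (1/4, 0, 3/4)
c = (0, 1/3, 2/3)
Ac = (0, 0, 2/9)
Σ b_i: 1/4·1 + 3/4·1 = 1 ✓
b·c: 3/4·2/3 = 1/2 ✓
b·c²: 3/4·4/9 = 1/3 ✓
b·Ac: 3/4·2/9 = 1/6 ✓; 3 stages ⇒ order 3.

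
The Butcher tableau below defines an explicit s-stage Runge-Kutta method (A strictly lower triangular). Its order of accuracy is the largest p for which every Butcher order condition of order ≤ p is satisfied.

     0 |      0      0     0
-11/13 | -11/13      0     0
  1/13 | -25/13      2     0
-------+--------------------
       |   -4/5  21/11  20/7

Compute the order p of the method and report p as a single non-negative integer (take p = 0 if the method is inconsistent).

b = (-4/5, 21/11, 20/7)
c = (0, -11/13, 1/13)
Ac = (0, 0, -22/13)
Σ b_i: (-4/5)·1 + 21/11·1 + 20/7·1 = 1527/385 ≠ 1 ⇒ order 0.

0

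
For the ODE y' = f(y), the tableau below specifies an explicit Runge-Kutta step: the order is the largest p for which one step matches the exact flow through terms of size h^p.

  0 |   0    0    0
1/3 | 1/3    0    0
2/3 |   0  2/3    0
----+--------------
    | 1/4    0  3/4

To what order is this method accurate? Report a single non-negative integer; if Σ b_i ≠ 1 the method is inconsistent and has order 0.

b = (1/4, 0, 3/4)
c = (0, 1/3, 2/3)
Ac = (0, 0, 2/9)
Σ b_i: 1/4·1 + 3/4·1 = 1 ✓
b·c: 3/4·2/3 = 1/2 ✓
b·c²: 3/4·4/9 = 1/3 ✓
b·Ac: 3/4·2/9 = 1/6 ✓; 3 stages ⇒ order 3.

3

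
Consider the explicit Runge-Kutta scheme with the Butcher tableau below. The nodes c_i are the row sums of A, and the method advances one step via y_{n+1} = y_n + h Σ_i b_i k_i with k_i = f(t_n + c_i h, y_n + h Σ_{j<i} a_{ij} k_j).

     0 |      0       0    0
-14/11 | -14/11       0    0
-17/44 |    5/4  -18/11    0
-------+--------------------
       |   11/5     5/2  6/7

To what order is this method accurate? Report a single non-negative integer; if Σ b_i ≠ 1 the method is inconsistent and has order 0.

0

b = (11/5, 5/2, 6/7)
c = (0, -14/11, -17/44)
Ac = (0, 0, 252/121)
Σ b_i: 11/5·1 + 5/2·1 + 6/7·1 = 389/70 ≠ 1 ⇒ order 0.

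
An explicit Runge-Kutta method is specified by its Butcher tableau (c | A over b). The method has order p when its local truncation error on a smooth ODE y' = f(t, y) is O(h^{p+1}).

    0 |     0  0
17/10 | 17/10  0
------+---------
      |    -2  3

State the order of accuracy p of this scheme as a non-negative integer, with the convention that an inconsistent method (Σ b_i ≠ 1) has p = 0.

b = (-2, 3)
c = (0, 17/10)
Σ b_i: (-2)·1 + 3·1 = 1 ✓
b·c: 3·17/10 = 51/10 ≠ 1/2 ⇒ order 1.

1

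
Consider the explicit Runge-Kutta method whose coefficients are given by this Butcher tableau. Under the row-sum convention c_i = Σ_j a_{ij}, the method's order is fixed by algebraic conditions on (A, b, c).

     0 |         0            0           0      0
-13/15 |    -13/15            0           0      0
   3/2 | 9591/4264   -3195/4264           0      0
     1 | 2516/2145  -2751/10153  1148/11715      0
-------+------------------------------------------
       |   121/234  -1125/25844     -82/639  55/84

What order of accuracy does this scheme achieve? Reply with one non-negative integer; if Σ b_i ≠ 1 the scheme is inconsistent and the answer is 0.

b = (121/234, -1125/25844, -82/639, 55/84)
c = (0, -13/15, 3/2, 1)
Ac = (0, 0, 213/328, 21/55)
Σ b_i: 121/234·1 + (-1125/25844)·1 + (-82/639)·1 + 55/84·1 = 1 ✓
b·c: (-1125/25844)·(-13/15) + (-82/639)·3/2 + 55/84·1 = 1/2 ✓
b·c²: (-1125/25844)·169/225 + (-82/639)·9/4 + 55/84·1 = 1/3 ✓
b·Ac: (-82/639)·213/328 + 55/84·21/55 = 1/6 ✓
b·c³: (-1125/25844)·(-2197/3375) + (-82/639)·27/8 + 55/84·1 = 1/4 ✓
b·(c∘Ac): (-82/639)·639/656 + 55/84·21/55 = 1/8 ✓
b·Ac²: (-82/639)·(-923/1640) + 55/84·14/825 = 1/12 ✓
b·A²c: 55/84·7/110 = 1/24 ✓; 4 stages ⇒ order 4.

4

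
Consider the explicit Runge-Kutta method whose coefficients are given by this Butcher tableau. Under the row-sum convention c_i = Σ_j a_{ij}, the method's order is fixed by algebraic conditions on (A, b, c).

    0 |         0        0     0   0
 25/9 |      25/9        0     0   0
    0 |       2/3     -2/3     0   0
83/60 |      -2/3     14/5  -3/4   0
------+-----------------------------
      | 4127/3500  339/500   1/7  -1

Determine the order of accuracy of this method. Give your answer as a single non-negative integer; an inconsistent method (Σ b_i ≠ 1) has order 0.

b = (4127/3500, 339/500, 1/7, -1)
c = (0, 25/9, 0, 83/60)
Ac = (0, 0, -50/27, 70/9)
Σ b_i: 4127/3500·1 + 339/500·1 + 1/7·1 + (-1)·1 = 1 ✓
b·c: 339/500·25/9 + (-1)·83/60 = 1/2 ✓
b·c²: 339/500·625/81 + (-1)·6889/3600 = 35833/10800 ≠ 1/3 ⇒ order 2.
b·Ac: 1/7·(-50/27) + (-1)·70/9 = -1520/189 ≠ 1/6

2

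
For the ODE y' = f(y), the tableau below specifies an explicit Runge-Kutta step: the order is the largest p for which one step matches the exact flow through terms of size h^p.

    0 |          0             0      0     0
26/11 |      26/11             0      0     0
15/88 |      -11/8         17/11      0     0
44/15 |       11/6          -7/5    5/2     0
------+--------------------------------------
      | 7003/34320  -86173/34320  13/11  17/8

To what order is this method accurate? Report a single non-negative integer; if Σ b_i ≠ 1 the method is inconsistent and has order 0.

b = (7003/34320, -86173/34320, 13/11, 17/8)
c = (0, 26/11, 15/88, 44/15)
Ac = (0, 0, 442/121, -2537/880)
Σ b_i: 7003/34320·1 + (-86173/34320)·1 + 13/11·1 + 17/8·1 = 1 ✓
b·c: (-86173/34320)·26/11 + 13/11·15/88 + 17/8·44/15 = 1/2 ✓
b·c²: (-86173/34320)·676/121 + 13/11·225/7744 + 17/8·1936/225 = 82245341/19166400 ≠ 1/3 ⇒ order 2.
b·Ac: 13/11·442/121 + 17/8·(-2537/880) = -1541169/851840 ≠ 1/6

2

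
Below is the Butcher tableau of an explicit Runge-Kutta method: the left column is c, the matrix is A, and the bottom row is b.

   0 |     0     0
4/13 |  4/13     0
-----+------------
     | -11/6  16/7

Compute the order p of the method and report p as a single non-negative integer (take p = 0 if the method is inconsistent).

b = (-11/6, 16/7)
c = (0, 4/13)
Σ b_i: (-11/6)·1 + 16/7·1 = 19/42 ≠ 1 ⇒ order 0.

0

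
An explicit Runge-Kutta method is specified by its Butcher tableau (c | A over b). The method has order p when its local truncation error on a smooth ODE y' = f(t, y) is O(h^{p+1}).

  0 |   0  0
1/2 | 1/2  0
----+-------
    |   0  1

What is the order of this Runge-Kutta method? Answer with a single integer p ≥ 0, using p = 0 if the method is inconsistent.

2

b = (0, 1)
c = (0, 1/2)
Σ b_i: 1·1 = 1 ✓
b·c: 1·1/2 = 1/2 ✓; 2 stages ⇒ order 2.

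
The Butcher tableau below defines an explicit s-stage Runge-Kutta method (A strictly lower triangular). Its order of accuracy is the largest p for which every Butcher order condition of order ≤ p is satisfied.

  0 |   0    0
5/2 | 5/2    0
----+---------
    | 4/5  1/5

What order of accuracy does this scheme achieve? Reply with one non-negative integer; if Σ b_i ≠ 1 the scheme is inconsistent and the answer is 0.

2

b = (4/5, 1/5)
c = (0, 5/2)
Σ b_i: 4/5·1 + 1/5·1 = 1 ✓
b·c: 1/5·5/2 = 1/2 ✓; 2 stages ⇒ order 2.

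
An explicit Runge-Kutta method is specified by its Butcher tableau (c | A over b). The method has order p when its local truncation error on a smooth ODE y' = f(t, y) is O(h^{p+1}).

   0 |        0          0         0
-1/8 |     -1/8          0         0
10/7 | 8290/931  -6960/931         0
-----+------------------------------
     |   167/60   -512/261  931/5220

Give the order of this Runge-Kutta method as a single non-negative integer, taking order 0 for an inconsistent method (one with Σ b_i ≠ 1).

b = (167/60, -512/261, 931/5220)
c = (0, -1/8, 10/7)
Ac = (0, 0, 870/931)
Σ b_i: 167/60·1 + (-512/261)·1 + 931/5220·1 = 1 ✓
b·c: (-512/261)·(-1/8) + 931/5220·10/7 = 1/2 ✓
b·c²: (-512/261)·1/64 + 931/5220·100/49 = 1/3 ✓
b·Ac: 931/5220·870/931 = 1/6 ✓; 3 stages ⇒ order 3.

3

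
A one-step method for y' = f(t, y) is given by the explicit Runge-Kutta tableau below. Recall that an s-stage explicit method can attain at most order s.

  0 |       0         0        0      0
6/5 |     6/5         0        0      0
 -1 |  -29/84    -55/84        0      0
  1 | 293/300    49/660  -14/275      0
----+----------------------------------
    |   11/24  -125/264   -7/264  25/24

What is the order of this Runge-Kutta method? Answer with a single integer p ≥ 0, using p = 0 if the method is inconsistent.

4

b = (11/24, -125/264, -7/264, 25/24)
c = (0, 6/5, -1, 1)
Ac = (0, 0, -11/14, 7/50)
Σ b_i: 11/24·1 + (-125/264)·1 + (-7/264)·1 + 25/24·1 = 1 ✓
b·c: (-125/264)·6/5 + (-7/264)·(-1) + 25/24·1 = 1/2 ✓
b·c²: (-125/264)·36/25 + (-7/264)·1 + 25/24·1 = 1/3 ✓
b·Ac: (-7/264)·(-11/14) + 25/24·7/50 = 1/6 ✓
b·c³: (-125/264)·216/125 + (-7/264)·(-1) + 25/24·1 = 1/4 ✓
b·(c∘Ac): (-7/264)·11/14 + 25/24·7/50 = 1/8 ✓
b·Ac²: (-7/264)·(-33/35) + 25/24·7/125 = 1/12 ✓
b·A²c: 25/24·1/25 = 1/24 ✓; 4 stages ⇒ order 4.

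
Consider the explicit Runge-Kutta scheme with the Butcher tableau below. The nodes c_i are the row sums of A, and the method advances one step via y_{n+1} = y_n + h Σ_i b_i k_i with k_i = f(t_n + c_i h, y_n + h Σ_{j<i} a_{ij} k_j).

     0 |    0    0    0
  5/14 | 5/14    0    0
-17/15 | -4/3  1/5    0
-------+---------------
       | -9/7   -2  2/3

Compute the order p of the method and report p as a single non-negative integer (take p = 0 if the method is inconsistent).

b = (-9/7, -2, 2/3)
c = (0, 5/14, -17/15)
Ac = (0, 0, 1/14)
Σ b_i: (-9/7)·1 + (-2)·1 + 2/3·1 = -55/21 ≠ 1 ⇒ order 0.

0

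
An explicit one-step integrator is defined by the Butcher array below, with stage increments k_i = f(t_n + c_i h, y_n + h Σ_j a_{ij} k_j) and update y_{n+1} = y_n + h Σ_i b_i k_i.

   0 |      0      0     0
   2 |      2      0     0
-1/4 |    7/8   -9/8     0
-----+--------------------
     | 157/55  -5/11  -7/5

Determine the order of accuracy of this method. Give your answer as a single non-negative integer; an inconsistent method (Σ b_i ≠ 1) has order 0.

b = (157/55, -5/11, -7/5)
c = (0, 2, -1/4)
Ac = (0, 0, -9/4)
Σ b_i: 157/55·1 + (-5/11)·1 + (-7/5)·1 = 1 ✓
b·c: (-5/11)·2 + (-7/5)·(-1/4) = -123/220 ≠ 1/2 ⇒ order 1.

1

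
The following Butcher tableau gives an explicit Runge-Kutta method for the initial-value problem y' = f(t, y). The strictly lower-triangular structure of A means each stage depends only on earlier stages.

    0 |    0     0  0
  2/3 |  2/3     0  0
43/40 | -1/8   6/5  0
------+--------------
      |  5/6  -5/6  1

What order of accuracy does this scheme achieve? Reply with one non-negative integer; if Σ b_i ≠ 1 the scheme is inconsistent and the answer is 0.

b = (5/6, -5/6, 1)
c = (0, 2/3, 43/40)
Ac = (0, 0, 4/5)
Σ b_i: 5/6·1 + (-5/6)·1 + 1·1 = 1 ✓
b·c: (-5/6)·2/3 + 1·43/40 = 187/360 ≠ 1/2 ⇒ order 1.

1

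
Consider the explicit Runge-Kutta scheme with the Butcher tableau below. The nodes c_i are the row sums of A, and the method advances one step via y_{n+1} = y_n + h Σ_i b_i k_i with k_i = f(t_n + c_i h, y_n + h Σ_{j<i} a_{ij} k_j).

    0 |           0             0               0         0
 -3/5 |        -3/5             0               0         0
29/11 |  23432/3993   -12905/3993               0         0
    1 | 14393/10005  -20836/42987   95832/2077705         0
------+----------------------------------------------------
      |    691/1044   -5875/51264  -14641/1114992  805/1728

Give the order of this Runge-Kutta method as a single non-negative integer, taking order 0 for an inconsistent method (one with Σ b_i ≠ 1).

b = (691/1044, -5875/51264, -14641/1114992, 805/1728)
c = (0, -3/5, 29/11, 1)
Ac = (0, 0, 2581/1331, 332/805)
Σ b_i: 691/1044·1 + (-5875/51264)·1 + (-14641/1114992)·1 + 805/1728·1 = 1 ✓
b·c: (-5875/51264)·(-3/5) + (-14641/1114992)·29/11 + 805/1728·1 = 1/2 ✓
b·c²: (-5875/51264)·9/25 + (-14641/1114992)·841/121 + 805/1728·1 = 1/3 ✓
b·Ac: (-14641/1114992)·2581/1331 + 805/1728·332/805 = 1/6 ✓
b·c³: (-5875/51264)·(-27/125) + (-14641/1114992)·24389/1331 + 805/1728·1 = 1/4 ✓
b·(c∘Ac): (-14641/1114992)·74849/14641 + 805/1728·332/805 = 1/8 ✓
b·Ac²: (-14641/1114992)·(-7743/6655) + 805/1728·84/575 = 1/12 ✓
b·A²c: 805/1728·72/805 = 1/24 ✓; 4 stages ⇒ order 4.

4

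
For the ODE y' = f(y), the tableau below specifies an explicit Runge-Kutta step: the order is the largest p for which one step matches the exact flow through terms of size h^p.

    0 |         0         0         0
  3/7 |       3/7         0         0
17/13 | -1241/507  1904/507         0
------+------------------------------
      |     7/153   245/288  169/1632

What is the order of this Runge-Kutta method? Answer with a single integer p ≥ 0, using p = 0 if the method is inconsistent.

3

b = (7/153, 245/288, 169/1632)
c = (0, 3/7, 17/13)
Ac = (0, 0, 272/169)
Σ b_i: 7/153·1 + 245/288·1 + 169/1632·1 = 1 ✓
b·c: 245/288·3/7 + 169/1632·17/13 = 1/2 ✓
b·c²: 245/288·9/49 + 169/1632·289/169 = 1/3 ✓
b·Ac: 169/1632·272/169 = 1/6 ✓; 3 stages ⇒ order 3.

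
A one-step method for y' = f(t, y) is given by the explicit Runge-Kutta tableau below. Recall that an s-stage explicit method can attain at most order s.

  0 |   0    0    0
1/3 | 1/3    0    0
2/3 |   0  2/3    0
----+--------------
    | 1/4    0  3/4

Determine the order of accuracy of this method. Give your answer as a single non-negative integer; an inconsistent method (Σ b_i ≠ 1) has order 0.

3

b = (1/4, 0, 3/4)
c = (0, 1/3, 2/3)
Ac = (0, 0, 2/9)
Σ b_i: 1/4·1 + 3/4·1 = 1 ✓
b·c: 3/4·2/3 = 1/2 ✓
b·c²: 3/4·4/9 = 1/3 ✓
b·Ac: 3/4·2/9 = 1/6 ✓; 3 stages ⇒ order 3.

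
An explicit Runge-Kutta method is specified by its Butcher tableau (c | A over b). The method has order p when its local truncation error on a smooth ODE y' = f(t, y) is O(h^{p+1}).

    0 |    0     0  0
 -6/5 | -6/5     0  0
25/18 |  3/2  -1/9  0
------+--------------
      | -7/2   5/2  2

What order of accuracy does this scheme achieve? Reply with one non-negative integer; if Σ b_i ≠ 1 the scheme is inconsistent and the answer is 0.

b = (-7/2, 5/2, 2)
c = (0, -6/5, 25/18)
Ac = (0, 0, 2/15)
Σ b_i: (-7/2)·1 + 5/2·1 + 2·1 = 1 ✓
b·c: 5/2·(-6/5) + 2·25/18 = -2/9 ≠ 1/2 ⇒ order 1.

1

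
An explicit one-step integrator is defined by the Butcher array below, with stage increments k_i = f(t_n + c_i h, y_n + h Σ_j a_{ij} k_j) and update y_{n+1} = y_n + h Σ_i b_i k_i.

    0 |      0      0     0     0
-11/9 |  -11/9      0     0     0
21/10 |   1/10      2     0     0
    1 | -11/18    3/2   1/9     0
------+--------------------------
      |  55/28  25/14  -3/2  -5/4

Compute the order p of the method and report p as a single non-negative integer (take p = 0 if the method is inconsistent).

1

b = (55/28, 25/14, -3/2, -5/4)
c = (0, -11/9, 21/10, 1)
Ac = (0, 0, -22/9, -8/5)
Σ b_i: 55/28·1 + 25/14·1 + (-3/2)·1 + (-5/4)·1 = 1 ✓
b·c: 25/14·(-11/9) + (-3/2)·21/10 + (-5/4)·1 = -4147/630 ≠ 1/2 ⇒ order 1.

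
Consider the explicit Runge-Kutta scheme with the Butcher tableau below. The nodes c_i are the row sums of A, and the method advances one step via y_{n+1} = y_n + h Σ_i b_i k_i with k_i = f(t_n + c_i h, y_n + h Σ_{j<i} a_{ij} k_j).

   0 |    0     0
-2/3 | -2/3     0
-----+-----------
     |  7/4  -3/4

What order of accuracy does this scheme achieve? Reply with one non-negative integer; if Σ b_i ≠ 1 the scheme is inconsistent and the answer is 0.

b = (7/4, -3/4)
c = (0, -2/3)
Σ b_i: 7/4·1 + (-3/4)·1 = 1 ✓
b·c: (-3/4)·(-2/3) = 1/2 ✓; 2 stages ⇒ order 2.

2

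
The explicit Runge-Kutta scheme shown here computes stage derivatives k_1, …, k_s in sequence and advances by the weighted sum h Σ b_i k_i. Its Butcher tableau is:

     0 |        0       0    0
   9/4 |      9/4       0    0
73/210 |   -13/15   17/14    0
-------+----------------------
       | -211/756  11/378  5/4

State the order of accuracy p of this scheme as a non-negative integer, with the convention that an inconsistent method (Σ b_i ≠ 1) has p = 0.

b = (-211/756, 11/378, 5/4)
c = (0, 9/4, 73/210)
Ac = (0, 0, 153/56)
Σ b_i: (-211/756)·1 + 11/378·1 + 5/4·1 = 1 ✓
b·c: 11/378·9/4 + 5/4·73/210 = 1/2 ✓
b·c²: 11/378·81/16 + 5/4·5329/44100 = 21053/70560 ≠ 1/3 ⇒ order 2.
b·Ac: 5/4·153/56 = 765/224 ≠ 1/6

2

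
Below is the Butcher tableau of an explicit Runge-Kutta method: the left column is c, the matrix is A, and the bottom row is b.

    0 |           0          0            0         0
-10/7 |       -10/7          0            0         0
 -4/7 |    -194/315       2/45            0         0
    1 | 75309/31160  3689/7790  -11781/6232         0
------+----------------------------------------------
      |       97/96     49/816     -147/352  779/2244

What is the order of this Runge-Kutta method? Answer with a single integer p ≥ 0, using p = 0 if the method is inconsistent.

4

b = (97/96, 49/816, -147/352, 779/2244)
c = (0, -10/7, -4/7, 1)
Ac = (0, 0, -4/63, 629/1558)
Σ b_i: 97/96·1 + 49/816·1 + (-147/352)·1 + 779/2244·1 = 1 ✓
b·c: 49/816·(-10/7) + (-147/352)·(-4/7) + 779/2244·1 = 1/2 ✓
b·c²: 49/816·100/49 + (-147/352)·16/49 + 779/2244·1 = 1/3 ✓
b·Ac: (-147/352)·(-4/63) + 779/2244·629/1558 = 1/6 ✓
b·c³: 49/816·(-1000/343) + (-147/352)·(-64/343) + 779/2244·1 = 1/4 ✓
b·(c∘Ac): (-147/352)·16/441 + 779/2244·629/1558 = 1/8 ✓
b·Ac²: (-147/352)·40/441 + 779/2244·272/779 = 1/12 ✓
b·A²c: 779/2244·187/1558 = 1/24 ✓; 4 stages ⇒ order 4.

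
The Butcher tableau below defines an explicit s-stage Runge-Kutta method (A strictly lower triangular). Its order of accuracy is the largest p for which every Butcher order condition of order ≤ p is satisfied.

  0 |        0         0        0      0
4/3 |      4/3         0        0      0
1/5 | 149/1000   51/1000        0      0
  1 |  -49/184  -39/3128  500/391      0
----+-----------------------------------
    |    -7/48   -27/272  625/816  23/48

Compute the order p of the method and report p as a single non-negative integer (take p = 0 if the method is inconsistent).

b = (-7/48, -27/272, 625/816, 23/48)
c = (0, 4/3, 1/5, 1)
Ac = (0, 0, 17/250, 11/46)
Σ b_i: (-7/48)·1 + (-27/272)·1 + 625/816·1 + 23/48·1 = 1 ✓
b·c: (-27/272)·4/3 + 625/816·1/5 + 23/48·1 = 1/2 ✓
b·c²: (-27/272)·16/9 + 625/816·1/25 + 23/48·1 = 1/3 ✓
b·Ac: 625/816·17/250 + 23/48·11/46 = 1/6 ✓
b·c³: (-27/272)·64/27 + 625/816·1/125 + 23/48·1 = 1/4 ✓
b·(c∘Ac): 625/816·17/1250 + 23/48·11/46 = 1/8 ✓
b·Ac²: 625/816·34/375 + 23/48·2/69 = 1/12 ✓
b·A²c: 23/48·2/23 = 1/24 ✓; 4 stages ⇒ order 4.

4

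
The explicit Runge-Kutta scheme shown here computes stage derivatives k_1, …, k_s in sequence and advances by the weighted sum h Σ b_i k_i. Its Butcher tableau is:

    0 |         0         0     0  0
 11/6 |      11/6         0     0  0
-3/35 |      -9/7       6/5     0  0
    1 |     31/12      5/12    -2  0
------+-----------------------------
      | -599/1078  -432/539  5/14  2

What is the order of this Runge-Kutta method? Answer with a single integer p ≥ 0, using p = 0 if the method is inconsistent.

2

b = (-599/1078, -432/539, 5/14, 2)
c = (0, 11/6, -3/35, 1)
Ac = (0, 0, 11/5, 2357/2520)
Σ b_i: (-599/1078)·1 + (-432/539)·1 + 5/14·1 + 2·1 = 1 ✓
b·c: (-432/539)·11/6 + 5/14·(-3/35) + 2·1 = 1/2 ✓
b·c²: (-432/539)·121/36 + 5/14·9/1225 + 2·1 = -2371/3430 ≠ 1/3 ⇒ order 2.
b·Ac: 5/14·11/5 + 2·2357/2520 = 3347/1260 ≠ 1/6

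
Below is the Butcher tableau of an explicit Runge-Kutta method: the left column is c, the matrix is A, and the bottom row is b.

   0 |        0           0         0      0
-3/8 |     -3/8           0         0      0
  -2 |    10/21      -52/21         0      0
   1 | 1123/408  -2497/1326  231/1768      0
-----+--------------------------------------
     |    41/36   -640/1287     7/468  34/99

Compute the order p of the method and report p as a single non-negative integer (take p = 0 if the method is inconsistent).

4

b = (41/36, -640/1287, 7/468, 34/99)
c = (0, -3/8, -2, 1)
Ac = (0, 0, 13/14, 121/272)
Σ b_i: 41/36·1 + (-640/1287)·1 + 7/468·1 + 34/99·1 = 1 ✓
b·c: (-640/1287)·(-3/8) + 7/468·(-2) + 34/99·1 = 1/2 ✓
b·c²: (-640/1287)·9/64 + 7/468·4 + 34/99·1 = 1/3 ✓
b·Ac: 7/468·13/14 + 34/99·121/272 = 1/6 ✓
b·c³: (-640/1287)·(-27/512) + 7/468·(-8) + 34/99·1 = 1/4 ✓
b·(c∘Ac): 7/468·(-13/7) + 34/99·121/272 = 1/8 ✓
b·Ac²: 7/468·(-39/112) + 34/99·33/128 = 1/12 ✓
b·A²c: 34/99·33/272 = 1/24 ✓; 4 stages ⇒ order 4.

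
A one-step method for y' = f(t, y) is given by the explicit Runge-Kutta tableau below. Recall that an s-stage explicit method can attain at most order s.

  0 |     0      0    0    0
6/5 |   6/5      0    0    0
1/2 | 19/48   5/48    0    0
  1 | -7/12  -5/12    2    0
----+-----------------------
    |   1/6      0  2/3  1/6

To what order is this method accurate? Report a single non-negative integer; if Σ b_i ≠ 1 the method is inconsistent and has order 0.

4

b = (1/6, 0, 2/3, 1/6)
c = (0, 6/5, 1/2, 1)
Ac = (0, 0, 1/8, 1/2)
Σ b_i: 1/6·1 + 2/3·1 + 1/6·1 = 1 ✓
b·c: 2/3·1/2 + 1/6·1 = 1/2 ✓
b·c²: 2/3·1/4 + 1/6·1 = 1/3 ✓
b·Ac: 2/3·1/8 + 1/6·1/2 = 1/6 ✓
b·c³: 2/3·1/8 + 1/6·1 = 1/4 ✓
b·(c∘Ac): 2/3·1/16 + 1/6·1/2 = 1/8 ✓
b·Ac²: 2/3·3/20 + 1/6·(-1/10) = 1/12 ✓
b·A²c: 1/6·1/4 = 1/24 ✓; 4 stages ⇒ order 4.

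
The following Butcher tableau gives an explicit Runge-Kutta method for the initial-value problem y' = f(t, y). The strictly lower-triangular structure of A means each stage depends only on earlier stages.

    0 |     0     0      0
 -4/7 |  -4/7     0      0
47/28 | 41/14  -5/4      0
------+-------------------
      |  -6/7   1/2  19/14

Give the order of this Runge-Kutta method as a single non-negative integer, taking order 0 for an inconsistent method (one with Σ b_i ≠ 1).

b = (-6/7, 1/2, 19/14)
c = (0, -4/7, 47/28)
Ac = (0, 0, 5/7)
Σ b_i: (-6/7)·1 + 1/2·1 + 19/14·1 = 1 ✓
b·c: 1/2·(-4/7) + 19/14·47/28 = 781/392 ≠ 1/2 ⇒ order 1.

1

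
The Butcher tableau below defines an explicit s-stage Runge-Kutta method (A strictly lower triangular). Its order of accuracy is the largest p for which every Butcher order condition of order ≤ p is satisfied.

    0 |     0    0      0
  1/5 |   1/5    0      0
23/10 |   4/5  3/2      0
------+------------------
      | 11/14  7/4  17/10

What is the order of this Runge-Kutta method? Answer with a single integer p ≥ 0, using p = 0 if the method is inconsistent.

b = (11/14, 7/4, 17/10)
c = (0, 1/5, 23/10)
Ac = (0, 0, 3/10)
Σ b_i: 11/14·1 + 7/4·1 + 17/10·1 = 593/140 ≠ 1 ⇒ order 0.

0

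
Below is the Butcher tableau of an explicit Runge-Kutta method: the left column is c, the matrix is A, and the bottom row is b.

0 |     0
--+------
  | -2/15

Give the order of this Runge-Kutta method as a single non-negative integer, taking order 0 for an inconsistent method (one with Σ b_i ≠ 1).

b = (-2/15)
c = (0)
Σ b_i: (-2/15)·1 = -2/15 ≠ 1 ⇒ order 0.

0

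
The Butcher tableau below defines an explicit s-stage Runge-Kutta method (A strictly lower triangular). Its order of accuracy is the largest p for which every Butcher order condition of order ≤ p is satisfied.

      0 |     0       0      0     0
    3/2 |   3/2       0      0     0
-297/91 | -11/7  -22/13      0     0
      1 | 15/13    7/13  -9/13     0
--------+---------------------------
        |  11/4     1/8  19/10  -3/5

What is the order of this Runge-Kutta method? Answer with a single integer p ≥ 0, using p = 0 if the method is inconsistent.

0

b = (11/4, 1/8, 19/10, -3/5)
c = (0, 3/2, -297/91, 1)
Ac = (0, 0, -33/13, 7257/2366)
Σ b_i: 11/4·1 + 1/8·1 + 19/10·1 + (-3/5)·1 = 167/40 ≠ 1 ⇒ order 0.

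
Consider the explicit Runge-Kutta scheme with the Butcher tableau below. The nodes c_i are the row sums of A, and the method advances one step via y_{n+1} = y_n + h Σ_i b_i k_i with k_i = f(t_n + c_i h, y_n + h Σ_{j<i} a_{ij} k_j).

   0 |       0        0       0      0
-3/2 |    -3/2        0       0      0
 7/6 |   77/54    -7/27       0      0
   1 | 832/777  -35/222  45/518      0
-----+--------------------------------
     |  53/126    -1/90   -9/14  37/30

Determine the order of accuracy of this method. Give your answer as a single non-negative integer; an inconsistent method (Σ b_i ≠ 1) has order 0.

4

b = (53/126, -1/90, -9/14, 37/30)
c = (0, -3/2, 7/6, 1)
Ac = (0, 0, 7/18, 25/74)
Σ b_i: 53/126·1 + (-1/90)·1 + (-9/14)·1 + 37/30·1 = 1 ✓
b·c: (-1/90)·(-3/2) + (-9/14)·7/6 + 37/30·1 = 1/2 ✓
b·c²: (-1/90)·9/4 + (-9/14)·49/36 + 37/30·1 = 1/3 ✓
b·Ac: (-9/14)·7/18 + 37/30·25/74 = 1/6 ✓
b·c³: (-1/90)·(-27/8) + (-9/14)·343/216 + 37/30·1 = 1/4 ✓
b·(c∘Ac): (-9/14)·49/108 + 37/30·25/74 = 1/8 ✓
b·Ac²: (-9/14)·(-7/12) + 37/30·(-35/148) = 1/12 ✓
b·A²c: 37/30·5/148 = 1/24 ✓; 4 stages ⇒ order 4.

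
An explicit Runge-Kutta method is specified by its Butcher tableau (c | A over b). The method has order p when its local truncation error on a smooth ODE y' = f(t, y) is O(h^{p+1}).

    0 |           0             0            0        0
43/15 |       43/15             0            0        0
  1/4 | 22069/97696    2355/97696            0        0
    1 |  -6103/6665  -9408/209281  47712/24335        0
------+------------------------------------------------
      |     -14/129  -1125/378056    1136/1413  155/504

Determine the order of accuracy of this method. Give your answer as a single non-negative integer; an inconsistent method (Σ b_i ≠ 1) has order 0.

4

b = (-14/129, -1125/378056, 1136/1413, 155/504)
c = (0, 43/15, 1/4, 1)
Ac = (0, 0, 157/2272, 56/155)
Σ b_i: (-14/129)·1 + (-1125/378056)·1 + 1136/1413·1 + 155/504·1 = 1 ✓
b·c: (-1125/378056)·43/15 + 1136/1413·1/4 + 155/504·1 = 1/2 ✓
b·c²: (-1125/378056)·1849/225 + 1136/1413·1/16 + 155/504·1 = 1/3 ✓
b·Ac: 1136/1413·157/2272 + 155/504·56/155 = 1/6 ✓
b·c³: (-1125/378056)·79507/3375 + 1136/1413·1/64 + 155/504·1 = 1/4 ✓
b·(c∘Ac): 1136/1413·157/9088 + 155/504·56/155 = 1/8 ✓
b·Ac²: 1136/1413·6751/34080 + 155/504·(-574/2325) = 1/12 ✓
b·A²c: 155/504·21/155 = 1/24 ✓; 4 stages ⇒ order 4.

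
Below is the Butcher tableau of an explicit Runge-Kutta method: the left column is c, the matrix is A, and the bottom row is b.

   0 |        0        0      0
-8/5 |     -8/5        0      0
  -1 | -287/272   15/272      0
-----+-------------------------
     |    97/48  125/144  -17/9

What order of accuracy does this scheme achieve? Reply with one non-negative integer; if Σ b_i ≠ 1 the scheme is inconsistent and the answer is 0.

3

b = (97/48, 125/144, -17/9)
c = (0, -8/5, -1)
Ac = (0, 0, -3/34)
Σ b_i: 97/48·1 + 125/144·1 + (-17/9)·1 = 1 ✓
b·c: 125/144·(-8/5) + (-17/9)·(-1) = 1/2 ✓
b·c²: 125/144·64/25 + (-17/9)·1 = 1/3 ✓
b·Ac: (-17/9)·(-3/34) = 1/6 ✓; 3 stages ⇒ order 3.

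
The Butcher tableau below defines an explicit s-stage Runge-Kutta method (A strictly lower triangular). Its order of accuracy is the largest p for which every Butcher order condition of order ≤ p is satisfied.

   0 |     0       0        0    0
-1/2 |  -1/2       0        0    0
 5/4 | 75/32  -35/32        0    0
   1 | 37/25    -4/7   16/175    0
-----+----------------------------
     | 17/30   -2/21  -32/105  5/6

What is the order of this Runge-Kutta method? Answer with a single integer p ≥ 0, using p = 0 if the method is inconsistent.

b = (17/30, -2/21, -32/105, 5/6)
c = (0, -1/2, 5/4, 1)
Ac = (0, 0, 35/64, 2/5)
Σ b_i: 17/30·1 + (-2/21)·1 + (-32/105)·1 + 5/6·1 = 1 ✓
b·c: (-2/21)·(-1/2) + (-32/105)·5/4 + 5/6·1 = 1/2 ✓
b·c²: (-2/21)·1/4 + (-32/105)·25/16 + 5/6·1 = 1/3 ✓
b·Ac: (-32/105)·35/64 + 5/6·2/5 = 1/6 ✓
b·c³: (-2/21)·(-1/8) + (-32/105)·125/64 + 5/6·1 = 1/4 ✓
b·(c∘Ac): (-32/105)·175/256 + 5/6·2/5 = 1/8 ✓
b·Ac²: (-32/105)·(-35/128) = 1/12 ✓
b·A²c: 5/6·1/20 = 1/24 ✓; 4 stages ⇒ order 4.

4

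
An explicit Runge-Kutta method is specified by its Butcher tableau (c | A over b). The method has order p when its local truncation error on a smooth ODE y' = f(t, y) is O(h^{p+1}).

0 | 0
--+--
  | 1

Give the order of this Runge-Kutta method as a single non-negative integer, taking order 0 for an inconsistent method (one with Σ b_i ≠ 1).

1

b = (1)
c = (0)
Σ b_i: 1·1 = 1 ✓; 1 stage ⇒ order 1.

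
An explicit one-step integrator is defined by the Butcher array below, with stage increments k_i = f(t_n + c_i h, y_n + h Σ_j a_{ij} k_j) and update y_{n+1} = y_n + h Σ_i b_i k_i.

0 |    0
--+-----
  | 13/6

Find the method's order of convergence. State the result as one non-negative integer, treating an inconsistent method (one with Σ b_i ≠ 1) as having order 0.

b = (13/6)
c = (0)
Σ b_i: 13/6·1 = 13/6 ≠ 1 ⇒ order 0.

0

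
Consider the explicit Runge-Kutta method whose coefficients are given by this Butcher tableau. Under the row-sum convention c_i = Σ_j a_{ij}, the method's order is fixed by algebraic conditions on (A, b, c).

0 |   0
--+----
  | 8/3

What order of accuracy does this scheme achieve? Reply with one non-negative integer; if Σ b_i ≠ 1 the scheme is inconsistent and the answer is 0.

b = (8/3)
c = (0)
Σ b_i: 8/3·1 = 8/3 ≠ 1 ⇒ order 0.

0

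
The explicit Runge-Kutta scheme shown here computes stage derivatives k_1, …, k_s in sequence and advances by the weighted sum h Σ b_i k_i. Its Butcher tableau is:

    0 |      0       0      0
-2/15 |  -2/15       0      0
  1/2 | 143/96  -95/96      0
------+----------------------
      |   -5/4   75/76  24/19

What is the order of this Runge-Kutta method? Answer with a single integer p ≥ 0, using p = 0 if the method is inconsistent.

b = (-5/4, 75/76, 24/19)
c = (0, -2/15, 1/2)
Ac = (0, 0, 19/144)
Σ b_i: (-5/4)·1 + 75/76·1 + 24/19·1 = 1 ✓
b·c: 75/76·(-2/15) + 24/19·1/2 = 1/2 ✓
b·c²: 75/76·4/225 + 24/19·1/4 = 1/3 ✓
b·Ac: 24/19·19/144 = 1/6 ✓; 3 stages ⇒ order 3.

3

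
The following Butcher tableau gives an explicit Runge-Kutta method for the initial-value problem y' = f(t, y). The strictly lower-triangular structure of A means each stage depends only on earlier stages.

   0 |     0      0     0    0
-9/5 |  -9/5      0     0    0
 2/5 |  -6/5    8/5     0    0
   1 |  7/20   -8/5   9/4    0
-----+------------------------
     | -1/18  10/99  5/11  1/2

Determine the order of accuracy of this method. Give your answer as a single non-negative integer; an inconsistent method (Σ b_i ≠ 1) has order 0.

2

b = (-1/18, 10/99, 5/11, 1/2)
c = (0, -9/5, 2/5, 1)
Ac = (0, 0, -72/25, 189/50)
Σ b_i: (-1/18)·1 + 10/99·1 + 5/11·1 + 1/2·1 = 1 ✓
b·c: 10/99·(-9/5) + 5/11·2/5 + 1/2·1 = 1/2 ✓
b·c²: 10/99·81/25 + 5/11·4/25 + 1/2·1 = 9/10 ≠ 1/3 ⇒ order 2.
b·Ac: 5/11·(-72/25) + 1/2·189/50 = 639/1100 ≠ 1/6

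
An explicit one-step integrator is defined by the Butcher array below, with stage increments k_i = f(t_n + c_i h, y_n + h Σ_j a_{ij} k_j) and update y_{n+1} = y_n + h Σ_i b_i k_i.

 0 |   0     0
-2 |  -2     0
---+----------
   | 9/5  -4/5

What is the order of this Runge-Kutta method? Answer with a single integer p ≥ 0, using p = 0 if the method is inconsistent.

b = (9/5, -4/5)
c = (0, -2)
Σ b_i: 9/5·1 + (-4/5)·1 = 1 ✓
b·c: (-4/5)·(-2) = 8/5 ≠ 1/2 ⇒ order 1.

1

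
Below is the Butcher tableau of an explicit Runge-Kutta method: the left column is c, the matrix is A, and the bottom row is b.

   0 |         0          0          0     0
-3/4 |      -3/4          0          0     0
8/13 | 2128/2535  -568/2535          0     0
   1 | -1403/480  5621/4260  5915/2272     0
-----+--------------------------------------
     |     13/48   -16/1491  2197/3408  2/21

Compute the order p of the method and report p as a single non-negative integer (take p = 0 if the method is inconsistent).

b = (13/48, -16/1491, 2197/3408, 2/21)
c = (0, -3/4, 8/13, 1)
Ac = (0, 0, 142/845, 49/80)
Σ b_i: 13/48·1 + (-16/1491)·1 + 2197/3408·1 + 2/21·1 = 1 ✓
b·c: (-16/1491)·(-3/4) + 2197/3408·8/13 + 2/21·1 = 1/2 ✓
b·c²: (-16/1491)·9/16 + 2197/3408·64/169 + 2/21·1 = 1/3 ✓
b·Ac: 2197/3408·142/845 + 2/21·49/80 = 1/6 ✓
b·c³: (-16/1491)·(-27/64) + 2197/3408·512/2197 + 2/21·1 = 1/4 ✓
b·(c∘Ac): 2197/3408·1136/10985 + 2/21·49/80 = 1/8 ✓
b·Ac²: 2197/3408·(-213/1690) + 2/21·553/320 = 1/12 ✓
b·A²c: 2/21·7/16 = 1/24 ✓; 4 stages ⇒ order 4.

4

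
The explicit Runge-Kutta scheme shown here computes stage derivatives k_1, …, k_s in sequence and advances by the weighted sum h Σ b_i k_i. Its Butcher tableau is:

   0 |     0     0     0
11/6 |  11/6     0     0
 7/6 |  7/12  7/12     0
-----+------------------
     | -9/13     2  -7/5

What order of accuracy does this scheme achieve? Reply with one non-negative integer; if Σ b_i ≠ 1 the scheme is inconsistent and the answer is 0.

0

b = (-9/13, 2, -7/5)
c = (0, 11/6, 7/6)
Ac = (0, 0, 77/72)
Σ b_i: (-9/13)·1 + 2·1 + (-7/5)·1 = -6/65 ≠ 1 ⇒ order 0.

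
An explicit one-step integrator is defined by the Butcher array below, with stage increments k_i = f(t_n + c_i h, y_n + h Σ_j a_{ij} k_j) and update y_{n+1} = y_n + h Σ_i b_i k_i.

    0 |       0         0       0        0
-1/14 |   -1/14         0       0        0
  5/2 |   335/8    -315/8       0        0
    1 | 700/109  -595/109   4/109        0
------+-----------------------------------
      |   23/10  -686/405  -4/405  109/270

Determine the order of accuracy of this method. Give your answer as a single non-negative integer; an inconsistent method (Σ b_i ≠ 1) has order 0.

4

b = (23/10, -686/405, -4/405, 109/270)
c = (0, -1/14, 5/2, 1)
Ac = (0, 0, 45/16, 105/218)
Σ b_i: 23/10·1 + (-686/405)·1 + (-4/405)·1 + 109/270·1 = 1 ✓
b·c: (-686/405)·(-1/14) + (-4/405)·5/2 + 109/270·1 = 1/2 ✓
b·c²: (-686/405)·1/196 + (-4/405)·25/4 + 109/270·1 = 1/3 ✓
b·Ac: (-4/405)·45/16 + 109/270·105/218 = 1/6 ✓
b·c³: (-686/405)·(-1/2744) + (-4/405)·125/8 + 109/270·1 = 1/4 ✓
b·(c∘Ac): (-4/405)·225/32 + 109/270·105/218 = 1/8 ✓
b·Ac²: (-4/405)·(-45/224) + 109/270·615/3052 = 1/12 ✓
b·A²c: 109/270·45/436 = 1/24 ✓; 4 stages ⇒ order 4.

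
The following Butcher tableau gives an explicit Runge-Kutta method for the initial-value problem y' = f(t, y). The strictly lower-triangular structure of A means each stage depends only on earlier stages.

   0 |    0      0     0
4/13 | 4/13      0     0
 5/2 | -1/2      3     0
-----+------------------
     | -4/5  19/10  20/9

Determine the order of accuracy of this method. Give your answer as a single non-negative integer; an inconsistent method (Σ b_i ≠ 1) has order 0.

0

b = (-4/5, 19/10, 20/9)
c = (0, 4/13, 5/2)
Ac = (0, 0, 12/13)
Σ b_i: (-4/5)·1 + 19/10·1 + 20/9·1 = 299/90 ≠ 1 ⇒ order 0.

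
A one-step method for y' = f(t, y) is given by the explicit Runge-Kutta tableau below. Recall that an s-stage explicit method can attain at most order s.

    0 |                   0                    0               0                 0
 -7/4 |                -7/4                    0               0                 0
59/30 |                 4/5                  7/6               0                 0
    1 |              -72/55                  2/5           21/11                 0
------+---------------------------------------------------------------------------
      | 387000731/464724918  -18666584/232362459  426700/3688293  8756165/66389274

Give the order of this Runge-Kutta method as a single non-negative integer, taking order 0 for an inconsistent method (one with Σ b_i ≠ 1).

3

b = (387000731/464724918, -18666584/232362459, 426700/3688293, 8756165/66389274)
c = (0, -7/4, 59/30, 1)
Ac = (0, 0, -49/24, 168/55)
Σ b_i: 387000731/464724918·1 + (-18666584/232362459)·1 + 426700/3688293·1 + 8756165/66389274·1 = 1 ✓
b·c: (-18666584/232362459)·(-7/4) + 426700/3688293·59/30 + 8756165/66389274·1 = 1/2 ✓
b·c²: (-18666584/232362459)·49/16 + 426700/3688293·3481/900 + 8756165/66389274·1 = 1/3 ✓
b·Ac: 426700/3688293·(-49/24) + 8756165/66389274·168/55 = 1/6 ✓
b·c³: (-18666584/232362459)·(-343/64) + 426700/3688293·205379/27000 + 8756165/66389274·1 = 5745771077/3983356440 ≠ 1/4 ⇒ order 3.
b·(c∘Ac): 426700/3688293·(-2891/720) + 8756165/66389274·168/55 = -1169611/18968364 ≠ 1/8
b·Ac²: 426700/3688293·343/96 + 8756165/66389274·56819/6600 = 1762687501/1138101840 ≠ 1/12
b·A²c: 8756165/66389274·(-343/88) = -39004735/75873456 ≠ 1/24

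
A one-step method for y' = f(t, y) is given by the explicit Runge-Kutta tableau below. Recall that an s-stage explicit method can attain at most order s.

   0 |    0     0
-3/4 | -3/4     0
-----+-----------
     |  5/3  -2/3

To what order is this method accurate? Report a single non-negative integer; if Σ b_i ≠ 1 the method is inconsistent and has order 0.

b = (5/3, -2/3)
c = (0, -3/4)
Σ b_i: 5/3·1 + (-2/3)·1 = 1 ✓
b·c: (-2/3)·(-3/4) = 1/2 ✓; 2 stages ⇒ order 2.

2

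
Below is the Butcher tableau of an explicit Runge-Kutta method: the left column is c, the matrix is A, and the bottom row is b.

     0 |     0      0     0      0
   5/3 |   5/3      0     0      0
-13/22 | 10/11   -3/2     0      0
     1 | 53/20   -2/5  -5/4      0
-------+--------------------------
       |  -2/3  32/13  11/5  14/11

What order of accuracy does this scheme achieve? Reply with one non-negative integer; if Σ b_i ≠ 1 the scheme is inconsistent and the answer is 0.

0

b = (-2/3, 32/13, 11/5, 14/11)
c = (0, 5/3, -13/22, 1)
Ac = (0, 0, -5/2, 19/264)
Σ b_i: (-2/3)·1 + 32/13·1 + 11/5·1 + 14/11·1 = 11299/2145 ≠ 1 ⇒ order 0.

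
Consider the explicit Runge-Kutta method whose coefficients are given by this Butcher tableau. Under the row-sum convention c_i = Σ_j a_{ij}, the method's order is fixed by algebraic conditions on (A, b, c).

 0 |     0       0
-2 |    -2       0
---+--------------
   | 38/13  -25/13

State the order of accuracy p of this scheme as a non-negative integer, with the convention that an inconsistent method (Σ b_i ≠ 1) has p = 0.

1

b = (38/13, -25/13)
c = (0, -2)
Σ b_i: 38/13·1 + (-25/13)·1 = 1 ✓
b·c: (-25/13)·(-2) = 50/13 ≠ 1/2 ⇒ order 1.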